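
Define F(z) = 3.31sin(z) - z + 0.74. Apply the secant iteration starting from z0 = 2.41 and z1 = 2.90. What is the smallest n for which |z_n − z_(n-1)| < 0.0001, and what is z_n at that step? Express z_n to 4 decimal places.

n = 5, z_n = 2.5596

F(2.41) = 0.541264, F(2.90) = -1.368085
z2 = 2.900000 − (-1.368085)·(0.490000)/(-1.909349) = 2.548906;  |Δ| = 0.351094
F(2.548906) = 0.040033
z3 = 2.548906 − 0.040033·(-0.351094)/(1.408118) = 2.558887;  |Δ| = 0.009982
F(2.558887) = 0.002555
z4 = 2.558887 − 0.002555·(0.009982)/(-0.037478) = 2.559568;  |Δ| = 0.000681
F(2.559568) = -0.000007
z5 = 2.559568 − (-0.000007)·(0.000681)/(-0.002562) = 2.559566;  |Δ| = 0.000002
|z5 − z4| = 0.000002 < 0.0001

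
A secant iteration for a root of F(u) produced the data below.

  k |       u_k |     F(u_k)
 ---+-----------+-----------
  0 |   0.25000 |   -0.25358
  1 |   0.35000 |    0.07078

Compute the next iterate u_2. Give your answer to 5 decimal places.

0.32818

u_2 = 0.35000 − 0.07078·(0.35000 − 0.25000) / (0.07078 − (-0.25358))
   = 0.35000 − (0.0070780)/(0.3243600) = 0.3281786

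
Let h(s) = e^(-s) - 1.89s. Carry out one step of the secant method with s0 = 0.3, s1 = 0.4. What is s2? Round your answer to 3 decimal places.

h(0.3) = 0.17382, h(0.4) = -0.08568
s2 = 0.40000 − (-0.08568)·(0.40000 − 0.30000) / (-0.08568 − 0.17382) = 0.40000 − (-0.00857)/(-0.25950) = 0.36698

0.367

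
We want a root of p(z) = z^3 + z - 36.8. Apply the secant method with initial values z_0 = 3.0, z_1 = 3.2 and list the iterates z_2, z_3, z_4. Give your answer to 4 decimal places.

3.2279, 3.2260, 3.2260

p(3.0) = -6.800000, p(3.2) = -0.832000
z_2 = 3.200000 − (-0.832000)·(3.200000 − 3.000000) / (-0.832000 − (-6.800000)) = 3.200000 − (-0.166400)/(5.968000) = 3.227882
p(3.227882) = 0.059903
z_3 = 3.227882 − 0.059903·(3.227882 − 3.200000) / (0.059903 − (-0.832000)) = 3.227882 − (0.001670)/(0.891903) = 3.226009
p(3.226009) = -0.000470
z_4 = 3.226009 − (-0.000470)·(3.226009 − 3.227882) / (-0.000470 − 0.059903) = 3.226009 − (0.000001)/(-0.060373) = 3.226024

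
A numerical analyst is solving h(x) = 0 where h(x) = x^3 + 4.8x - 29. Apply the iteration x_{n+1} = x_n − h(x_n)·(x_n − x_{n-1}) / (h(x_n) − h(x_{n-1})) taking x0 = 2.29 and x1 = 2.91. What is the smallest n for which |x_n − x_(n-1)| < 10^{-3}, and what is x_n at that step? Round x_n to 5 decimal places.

n = 5, x_n = 2.55733

h(2.29) = -5.9990110, h(2.91) = 9.6101710
x2 = 2.9100000 − 9.6101710·(0.6200000)/(15.6091820) = 2.5282820;  |Δ| = 0.3817180
h(2.5282820) = -0.7029377
x3 = 2.5282820 − (-0.7029377)·(-0.3817180)/(-10.3131087) = 2.5542997;  |Δ| = 0.0260178
h(2.5542997) = -0.0739675
x4 = 2.5542997 − (-0.0739675)·(0.0260178)/(0.6289701) = 2.5573595;  |Δ| = 0.0030597
h(2.5573595) = 0.0006797
x5 = 2.5573595 − 0.0006797·(0.0030597)/(0.0746473) = 2.5573316;  |Δ| = 0.0000279
|x5 − x4| = 0.0000279 < 10^{-3}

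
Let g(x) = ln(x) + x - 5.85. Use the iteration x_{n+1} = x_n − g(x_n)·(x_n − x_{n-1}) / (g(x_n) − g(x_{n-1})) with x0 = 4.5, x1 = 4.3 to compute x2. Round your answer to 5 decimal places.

4.37446

g(4.5) = 0.1540774, g(4.3) = -0.0913850
x2 = 4.3000000 − (-0.0913850)·(4.3000000 − 4.5000000) / (-0.0913850 − 0.1540774) = 4.3000000 − (0.0182770)/(-0.2454624) = 4.3744595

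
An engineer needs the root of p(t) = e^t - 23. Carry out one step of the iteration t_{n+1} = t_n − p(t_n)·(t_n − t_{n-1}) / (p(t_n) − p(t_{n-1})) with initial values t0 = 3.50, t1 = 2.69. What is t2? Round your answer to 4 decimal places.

3.0543

p(3.50) = 10.115452, p(2.69) = -8.268324
t2 = 2.690000 − (-8.268324)·(2.690000 − 3.500000) / (-8.268324 − 10.115452) = 2.690000 − (6.697343)/(-18.383776) = 3.054307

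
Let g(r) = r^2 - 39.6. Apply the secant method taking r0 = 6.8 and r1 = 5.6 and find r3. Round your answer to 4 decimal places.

6.2945

g(6.8) = 6.640000, g(5.6) = -8.240000
r2 = 5.600000 − (-8.240000)·(5.600000 − 6.800000) / (-8.240000 − 6.640000) = 5.600000 − (9.888000)/(-14.880000) = 6.264516
g(6.264516) = -0.355838
r3 = 6.264516 − (-0.355838)·(6.264516 − 5.600000) / (-0.355838 − (-8.240000)) = 6.264516 − (-0.236460)/(7.884162) = 6.294508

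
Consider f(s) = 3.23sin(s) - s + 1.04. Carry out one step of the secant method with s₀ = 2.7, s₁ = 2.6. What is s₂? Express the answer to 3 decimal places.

f(2.7) = -0.27956, f(2.6) = 0.10507
s₂ = 2.60000 − 0.10507·(2.60000 − 2.70000) / (0.10507 − (-0.27956)) = 2.60000 − (-0.01051)/(0.38463) = 2.62732

2.627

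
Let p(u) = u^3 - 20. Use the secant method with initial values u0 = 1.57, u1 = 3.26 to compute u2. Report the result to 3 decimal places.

2.456

p(1.57) = -16.13011, p(3.26) = 14.64598
u2 = 3.26000 − 14.64598·(3.26000 − 1.57000) / (14.64598 − (-16.13011)) = 3.26000 − (24.75170)/(30.77608) = 2.45575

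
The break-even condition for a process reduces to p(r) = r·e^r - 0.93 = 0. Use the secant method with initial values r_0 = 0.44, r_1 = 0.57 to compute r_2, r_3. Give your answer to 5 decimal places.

p(0.44) = -0.2468088, p(0.57) = 0.0779122
r_2 = 0.5700000 − 0.0779122·(0.5700000 − 0.4400000) / (0.0779122 − (-0.2468088)) = 0.5700000 − (0.0101286)/(0.3247210) = 0.5388083
p(0.5388083) = -0.0065023
r_3 = 0.5388083 − (-0.0065023)·(0.5388083 − 0.5700000) / (-0.0065023 − 0.0779122) = 0.5388083 − (0.0002028)/(-0.0844146) = 0.5412110

0.53881, 0.54121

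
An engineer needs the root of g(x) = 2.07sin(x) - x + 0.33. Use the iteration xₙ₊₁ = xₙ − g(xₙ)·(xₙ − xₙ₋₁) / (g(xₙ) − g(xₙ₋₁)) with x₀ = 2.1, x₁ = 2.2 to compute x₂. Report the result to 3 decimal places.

2.108

g(2.1) = 0.01684, g(2.2) = -0.19641
x₂ = 2.20000 − (-0.19641)·(2.20000 − 2.10000) / (-0.19641 − 0.01684) = 2.20000 − (-0.01964)/(-0.21326) = 2.10790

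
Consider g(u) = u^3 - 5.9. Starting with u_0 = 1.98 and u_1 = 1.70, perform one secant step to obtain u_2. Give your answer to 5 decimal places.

1.79699

g(1.98) = 1.8623920, g(1.70) = -0.9870000
u_2 = 1.7000000 − (-0.9870000)·(1.7000000 − 1.9800000) / (-0.9870000 − 1.8623920) = 1.7000000 − (0.2763600)/(-2.8493920) = 1.7969891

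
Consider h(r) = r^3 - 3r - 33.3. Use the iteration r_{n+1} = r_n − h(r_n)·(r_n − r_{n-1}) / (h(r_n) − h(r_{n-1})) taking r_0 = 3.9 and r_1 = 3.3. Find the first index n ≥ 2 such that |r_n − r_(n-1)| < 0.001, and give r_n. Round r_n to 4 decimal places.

h(3.9) = 14.319000, h(3.3) = -7.263000
r_2 = 3.300000 − (-7.263000)·(-0.600000)/(-21.582000) = 3.501918;  |Δ| = 0.201918
h(3.501918) = -0.860220
r_3 = 3.501918 − (-0.860220)·(0.201918)/(6.402780) = 3.529046;  |Δ| = 0.027128
h(3.529046) = 0.064192
r_4 = 3.529046 − 0.064192·(0.027128)/(0.924412) = 3.527162;  |Δ| = 0.001884
h(3.527162) = -0.000502
r_5 = 3.527162 − (-0.000502)·(-0.001884)/(-0.064694) = 3.527177;  |Δ| = 0.000015
|r_5 − r_4| = 0.000015 < 0.001

n = 5, r_n = 3.5272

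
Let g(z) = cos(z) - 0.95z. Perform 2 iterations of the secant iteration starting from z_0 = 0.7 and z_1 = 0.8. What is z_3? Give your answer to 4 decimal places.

g(0.7) = 0.099842, g(0.8) = -0.063293
z_2 = 0.800000 − (-0.063293)·(0.800000 − 0.700000) / (-0.063293 − 0.099842) = 0.800000 − (-0.006329)/(-0.163135) = 0.761202
g(0.761202) = 0.000865
z_3 = 0.761202 − 0.000865·(0.761202 − 0.800000) / (0.000865 − (-0.063293)) = 0.761202 − (-0.000034)/(0.064159) = 0.761725

0.7617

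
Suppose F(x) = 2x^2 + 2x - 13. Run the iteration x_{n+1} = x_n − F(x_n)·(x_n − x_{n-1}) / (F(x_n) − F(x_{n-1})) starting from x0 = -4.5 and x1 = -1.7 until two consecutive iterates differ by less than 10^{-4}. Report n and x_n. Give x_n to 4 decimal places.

n = 7, x_n = -3.0981

F(-4.5) = 18.500000, F(-1.7) = -10.620000
x2 = -1.700000 − (-10.620000)·(2.800000)/(-29.120000) = -2.721154;  |Δ| = 1.021154
F(-2.721154) = -3.632951
x3 = -2.721154 − (-3.632951)·(-1.021154)/(6.987049) = -3.252108;  |Δ| = 0.530954
F(-3.252108) = 1.648196
x4 = -3.252108 − 1.648196·(-0.530954)/(5.281147) = -3.086402;  |Δ| = 0.165706
F(-3.086402) = -0.121047
x5 = -3.086402 − (-0.121047)·(0.165706)/(-1.769244) = -3.097739;  |Δ| = 0.011337
F(-3.097739) = -0.003500
x6 = -3.097739 − (-0.003500)·(-0.011337)/(0.117547) = -3.098077;  |Δ| = 0.000338
F(-3.098077) = 0.000008
x7 = -3.098077 − 0.000008·(-0.000338)/(0.003508) = -3.098076;  |Δ| = 0.000001
|x7 − x6| = 0.000001 < 10^{-4}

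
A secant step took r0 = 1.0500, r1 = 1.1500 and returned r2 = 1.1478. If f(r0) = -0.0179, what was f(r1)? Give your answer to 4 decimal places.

0.0004

The secant line through (1.0500, -0.0179) and (1.1500, f(r1)) crosses zero at r2 = 1.1478.
So (1.0500, -0.0179), (1.1500, f(r1)), (1.1478, 0) are collinear:
f(r1) = -0.0179 · (1.1500 − 1.1478) / (1.0500 − 1.1478) = -0.0179 · (0.002200)/(-0.097800) = 0.000403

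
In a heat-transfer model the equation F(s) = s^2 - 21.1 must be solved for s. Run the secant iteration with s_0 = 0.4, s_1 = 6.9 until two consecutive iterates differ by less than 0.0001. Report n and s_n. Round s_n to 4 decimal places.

n = 7, s_n = 4.5935

F(0.4) = -20.940000, F(6.9) = 26.510000
s_2 = 6.900000 − 26.510000·(6.500000)/(47.450000) = 3.268493;  |Δ| = 3.631507
F(3.268493) = -10.416953
s_3 = 3.268493 − (-10.416953)·(-3.631507)/(-36.926953) = 4.292927;  |Δ| = 1.024434
F(4.292927) = -2.670774
s_4 = 4.292927 − (-2.670774)·(1.024434)/(7.746178) = 4.646138;  |Δ| = 0.353211
F(4.646138) = 0.486599
s_5 = 4.646138 − 0.486599·(0.353211)/(3.157373) = 4.591703;  |Δ| = 0.054435
F(4.591703) = -0.016264
s_6 = 4.591703 − (-0.016264)·(-0.054435)/(-0.502863) = 4.593464;  |Δ| = 0.001761
F(4.593464) = -0.000093
s_7 = 4.593464 − (-0.000093)·(0.001761)/(0.016171) = 4.593474;  |Δ| = 0.000010
|s_7 − s_6| = 0.000010 < 0.0001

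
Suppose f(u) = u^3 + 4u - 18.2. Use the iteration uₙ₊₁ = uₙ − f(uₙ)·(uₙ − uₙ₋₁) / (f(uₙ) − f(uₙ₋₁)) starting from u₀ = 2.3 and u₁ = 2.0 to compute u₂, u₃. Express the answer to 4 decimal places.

f(2.3) = 3.167000, f(2.0) = -2.200000
u₂ = 2.000000 − (-2.200000)·(2.000000 − 2.300000) / (-2.200000 − 3.167000) = 2.000000 − (0.660000)/(-5.367000) = 2.122974
f(2.122974) = -0.139825
u₃ = 2.122974 − (-0.139825)·(2.122974 − 2.000000) / (-0.139825 − (-2.200000)) = 2.122974 − (-0.017195)/(2.060175) = 2.131320

2.1230, 2.1313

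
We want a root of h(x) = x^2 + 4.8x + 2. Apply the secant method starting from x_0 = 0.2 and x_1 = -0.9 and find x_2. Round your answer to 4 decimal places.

h(0.2) = 3.000000, h(-0.9) = -1.510000
x_2 = -0.900000 − (-1.510000)·(-0.900000 − 0.200000) / (-1.510000 − 3.000000) = -0.900000 − (1.661000)/(-4.510000) = -0.531707

-0.5317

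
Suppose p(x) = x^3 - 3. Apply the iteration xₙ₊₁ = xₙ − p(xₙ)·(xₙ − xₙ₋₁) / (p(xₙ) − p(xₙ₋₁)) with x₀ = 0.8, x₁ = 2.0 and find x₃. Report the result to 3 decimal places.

1.362

p(0.8) = -2.48800, p(2.0) = 5.00000
x₂ = 2.00000 − 5.00000·(2.00000 − 0.80000) / (5.00000 − (-2.48800)) = 2.00000 − (6.00000)/(7.48800) = 1.19872
p(1.19872) = -1.27753
x₃ = 1.19872 − (-1.27753)·(1.19872 − 2.00000) / (-1.27753 − 5.00000) = 1.19872 − (1.02366)/(-6.27753) = 1.36179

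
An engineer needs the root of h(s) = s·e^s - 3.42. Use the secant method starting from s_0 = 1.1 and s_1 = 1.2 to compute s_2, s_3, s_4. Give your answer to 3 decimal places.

1.117, 1.118, 1.118

h(1.1) = -0.11542, h(1.2) = 0.56414
s_2 = 1.20000 − 0.56414·(1.20000 − 1.10000) / (0.56414 − (-0.11542)) = 1.20000 − (0.05641)/(0.67956) = 1.11698
h(1.11698) = -0.00692
s_3 = 1.11698 − (-0.00692)·(1.11698 − 1.20000) / (-0.00692 − 0.56414) = 1.11698 − (0.00057)/(-0.57106) = 1.11799
h(1.11799) = -0.00041
s_4 = 1.11799 − (-0.00041)·(1.11799 − 1.11698) / (-0.00041 − (-0.00692)) = 1.11799 − (0.00000)/(0.00651) = 1.11805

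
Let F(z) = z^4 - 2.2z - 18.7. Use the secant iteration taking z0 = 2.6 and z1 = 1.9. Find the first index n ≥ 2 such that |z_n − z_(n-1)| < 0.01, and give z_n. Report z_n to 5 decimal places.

F(2.6) = 21.2776000, F(1.9) = -9.8479000
z2 = 1.9000000 − (-9.8479000)·(-0.7000000)/(-31.1255000) = 2.1214753;  |Δ| = 0.2214753
F(2.1214753) = -3.1113276
z3 = 2.1214753 − (-3.1113276)·(0.2214753)/(6.7365724) = 2.2237651;  |Δ| = 0.1022897
F(2.2237651) = 0.8620379
z4 = 2.2237651 − 0.8620379·(0.1022897)/(3.9733654) = 2.2015729;  |Δ| = 0.0221922
F(2.2015729) = -0.0507963
z5 = 2.2015729 − (-0.0507963)·(-0.0221922)/(-0.9128342) = 2.2028078;  |Δ| = 0.0012349
|z5 − z4| = 0.0012349 < 0.01

n = 5, z_n = 2.20281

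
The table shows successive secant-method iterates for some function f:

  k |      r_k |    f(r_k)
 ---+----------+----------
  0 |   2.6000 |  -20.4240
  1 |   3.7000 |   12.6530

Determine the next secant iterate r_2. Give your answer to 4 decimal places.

3.2792

r_2 = 3.7000 − 12.6530·(3.7000 − 2.6000) / (12.6530 − (-20.4240))
   = 3.7000 − (13.918300)/(33.077000) = 3.279215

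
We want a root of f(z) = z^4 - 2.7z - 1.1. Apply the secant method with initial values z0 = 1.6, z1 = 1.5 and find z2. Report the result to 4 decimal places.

f(1.6) = 1.133600, f(1.5) = -0.087500
z2 = 1.500000 − (-0.087500)·(1.500000 − 1.600000) / (-0.087500 − 1.133600) = 1.500000 − (0.008750)/(-1.221100) = 1.507166

1.5072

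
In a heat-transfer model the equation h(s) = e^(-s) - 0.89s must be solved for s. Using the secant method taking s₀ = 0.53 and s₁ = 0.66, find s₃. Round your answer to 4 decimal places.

h(0.53) = 0.116905, h(0.66) = -0.070549
s₂ = 0.660000 − (-0.070549)·(0.660000 − 0.530000) / (-0.070549 − 0.116905) = 0.660000 − (-0.009171)/(-0.187454) = 0.611074
h(0.611074) = -0.001088
s₃ = 0.611074 − (-0.001088)·(0.611074 − 0.660000) / (-0.001088 − (-0.070549)) = 0.611074 − (0.000053)/(0.069460) = 0.610307

0.6103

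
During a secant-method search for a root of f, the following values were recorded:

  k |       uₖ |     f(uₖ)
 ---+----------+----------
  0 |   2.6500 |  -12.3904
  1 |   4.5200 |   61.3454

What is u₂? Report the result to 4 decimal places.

2.9642

u₂ = 4.5200 − 61.3454·(4.5200 − 2.6500) / (61.3454 − (-12.3904))
   = 4.5200 − (114.715898)/(73.735800) = 2.964231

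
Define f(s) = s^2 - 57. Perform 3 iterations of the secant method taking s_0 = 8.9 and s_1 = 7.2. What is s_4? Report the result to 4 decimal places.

7.5498

f(8.9) = 22.210000, f(7.2) = -5.160000
s_2 = 7.200000 − (-5.160000)·(7.200000 − 8.900000) / (-5.160000 − 22.210000) = 7.200000 − (8.772000)/(-27.370000) = 7.520497
f(7.520497) = -0.442126
s_3 = 7.520497 − (-0.442126)·(7.520497 − 7.200000) / (-0.442126 − (-5.160000)) = 7.520497 − (-0.141700)/(4.717874) = 7.550532
f(7.550532) = 0.010528
s_4 = 7.550532 − 0.010528·(7.550532 − 7.520497) / (0.010528 − (-0.442126)) = 7.550532 − (0.000316)/(0.452655) = 7.549833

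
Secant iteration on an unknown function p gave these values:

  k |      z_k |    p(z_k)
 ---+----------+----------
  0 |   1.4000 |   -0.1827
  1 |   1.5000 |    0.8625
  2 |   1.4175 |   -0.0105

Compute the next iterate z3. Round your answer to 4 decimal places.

z3 = 1.4175 − (-0.0105)·(1.4175 − 1.5000) / (-0.0105 − 0.8625)
   = 1.4175 − (0.000866)/(-0.873000) = 1.418492

1.4185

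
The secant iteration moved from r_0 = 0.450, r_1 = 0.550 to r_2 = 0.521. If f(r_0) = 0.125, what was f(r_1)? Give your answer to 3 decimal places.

-0.051

The secant line through (0.450, 0.125) and (0.550, f(r_1)) crosses zero at r_2 = 0.521.
So (0.450, 0.125), (0.550, f(r_1)), (0.521, 0) are collinear:
f(r_1) = 0.125 · (0.550 − 0.521) / (0.450 − 0.521) = 0.125 · (0.02900)/(-0.07100) = -0.05106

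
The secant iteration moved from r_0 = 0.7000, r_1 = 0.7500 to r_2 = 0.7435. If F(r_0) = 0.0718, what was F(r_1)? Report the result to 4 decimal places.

-0.0107

The secant line through (0.7000, 0.0718) and (0.7500, F(r_1)) crosses zero at r_2 = 0.7435.
So (0.7000, 0.0718), (0.7500, F(r_1)), (0.7435, 0) are collinear:
F(r_1) = 0.0718 · (0.7500 − 0.7435) / (0.7000 − 0.7435) = 0.0718 · (0.006500)/(-0.043500) = -0.010729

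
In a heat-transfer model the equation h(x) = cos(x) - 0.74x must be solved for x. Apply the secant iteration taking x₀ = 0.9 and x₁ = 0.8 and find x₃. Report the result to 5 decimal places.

h(0.9) = -0.0443900, h(0.8) = 0.1047067
x₂ = 0.8000000 − 0.1047067·(0.8000000 − 0.9000000) / (0.1047067 − (-0.0443900)) = 0.8000000 − (-0.0104707)/(0.1490967) = 0.8702274
h(0.8702274) = 0.0006845
x₃ = 0.8702274 − 0.0006845·(0.8702274 − 0.8000000) / (0.0006845 − 0.1047067) = 0.8702274 − (0.0000481)/(-0.1040222) = 0.8706895

0.87069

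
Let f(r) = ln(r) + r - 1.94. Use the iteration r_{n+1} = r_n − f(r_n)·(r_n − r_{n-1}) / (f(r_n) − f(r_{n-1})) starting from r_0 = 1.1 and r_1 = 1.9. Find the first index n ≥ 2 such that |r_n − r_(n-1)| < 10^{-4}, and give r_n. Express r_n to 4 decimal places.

f(1.1) = -0.744690, f(1.9) = 0.601854
r_2 = 1.900000 − 0.601854·(0.800000)/(1.346544) = 1.542430;  |Δ| = 0.357570
f(1.542430) = 0.035790
r_3 = 1.542430 − 0.035790·(-0.357570)/(-0.566064) = 1.519823;  |Δ| = 0.022608
f(1.519823) = -0.001583
r_4 = 1.519823 − (-0.001583)·(-0.022608)/(-0.037373) = 1.520781;  |Δ| = 0.000958
f(1.520781) = 0.000004
r_5 = 1.520781 − 0.000004·(0.000958)/(0.001588) = 1.520778;  |Δ| = 0.000003
|r_5 − r_4| = 0.000003 < 10^{-4}

n = 5, r_n = 1.5208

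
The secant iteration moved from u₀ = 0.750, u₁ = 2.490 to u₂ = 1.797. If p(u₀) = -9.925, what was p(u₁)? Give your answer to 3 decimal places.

6.569

The secant line through (0.750, -9.925) and (2.490, p(u₁)) crosses zero at u₂ = 1.797.
So (0.750, -9.925), (2.490, p(u₁)), (1.797, 0) are collinear:
p(u₁) = -9.925 · (2.490 − 1.797) / (0.750 − 1.797) = -9.925 · (0.69300)/(-1.04700) = 6.56927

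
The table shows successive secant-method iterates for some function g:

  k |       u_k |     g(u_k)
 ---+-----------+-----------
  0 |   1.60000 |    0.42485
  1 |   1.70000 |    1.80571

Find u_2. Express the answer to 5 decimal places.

u_2 = 1.70000 − 1.80571·(1.70000 − 1.60000) / (1.80571 − 0.42485)
   = 1.70000 − (0.1805710)/(1.3808600) = 1.5692329

1.56923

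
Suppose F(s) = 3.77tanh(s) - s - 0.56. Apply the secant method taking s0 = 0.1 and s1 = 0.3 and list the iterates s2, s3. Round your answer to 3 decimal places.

F(0.1) = -0.28425, F(0.3) = 0.23825
s2 = 0.30000 − 0.23825·(0.30000 − 0.10000) / (0.23825 − (-0.28425)) = 0.30000 − (0.04765)/(0.52250) = 0.20880
F(0.20880) = 0.00714
s3 = 0.20880 − 0.00714·(0.20880 − 0.30000) / (0.00714 − 0.23825) = 0.20880 − (-0.00065)/(-0.23110) = 0.20599

0.209, 0.206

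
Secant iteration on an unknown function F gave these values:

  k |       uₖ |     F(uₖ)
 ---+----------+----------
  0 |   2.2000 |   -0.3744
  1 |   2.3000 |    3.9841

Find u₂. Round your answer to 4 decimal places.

2.2086

u₂ = 2.3000 − 3.9841·(2.3000 − 2.2000) / (3.9841 − (-0.3744))
   = 2.3000 − (0.398410)/(4.358500) = 2.208590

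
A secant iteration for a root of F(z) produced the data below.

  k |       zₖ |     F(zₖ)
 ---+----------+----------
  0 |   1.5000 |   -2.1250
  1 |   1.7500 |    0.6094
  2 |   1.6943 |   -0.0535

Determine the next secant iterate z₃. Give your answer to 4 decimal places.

z₃ = 1.6943 − (-0.0535)·(1.6943 − 1.7500) / (-0.0535 − 0.6094)
   = 1.6943 − (0.002980)/(-0.662900) = 1.698795

1.6988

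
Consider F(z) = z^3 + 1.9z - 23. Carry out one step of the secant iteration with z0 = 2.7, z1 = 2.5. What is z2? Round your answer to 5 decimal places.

2.61830

F(2.7) = 1.8130000, F(2.5) = -2.6250000
z2 = 2.5000000 − (-2.6250000)·(2.5000000 − 2.7000000) / (-2.6250000 − 1.8130000) = 2.5000000 − (0.5250000)/(-4.4380000) = 2.6182965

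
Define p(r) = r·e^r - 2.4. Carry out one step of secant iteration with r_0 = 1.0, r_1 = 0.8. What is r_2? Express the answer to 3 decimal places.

p(1.0) = 0.31828, p(0.8) = -0.61957
r_2 = 0.80000 − (-0.61957)·(0.80000 − 1.00000) / (-0.61957 − 0.31828) = 0.80000 − (0.12391)/(-0.93785) = 0.93213

0.932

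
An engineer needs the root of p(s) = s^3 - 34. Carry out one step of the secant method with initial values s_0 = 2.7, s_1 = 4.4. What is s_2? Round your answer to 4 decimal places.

3.0716

p(2.7) = -14.317000, p(4.4) = 51.184000
s_2 = 4.400000 − 51.184000·(4.400000 − 2.700000) / (51.184000 − (-14.317000)) = 4.400000 − (87.012800)/(65.501000) = 3.071581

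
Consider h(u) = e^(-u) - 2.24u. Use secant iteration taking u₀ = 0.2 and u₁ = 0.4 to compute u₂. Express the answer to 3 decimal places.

0.324

h(0.2) = 0.37073, h(0.4) = -0.22568
u₂ = 0.40000 − (-0.22568)·(0.40000 − 0.20000) / (-0.22568 − 0.37073) = 0.40000 − (-0.04514)/(-0.59641) = 0.32432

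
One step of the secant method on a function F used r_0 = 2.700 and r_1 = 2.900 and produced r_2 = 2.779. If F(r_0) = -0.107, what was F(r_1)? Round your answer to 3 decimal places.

0.164

The secant line through (2.700, -0.107) and (2.900, F(r_1)) crosses zero at r_2 = 2.779.
So (2.700, -0.107), (2.900, F(r_1)), (2.779, 0) are collinear:
F(r_1) = -0.107 · (2.900 − 2.779) / (2.700 − 2.779) = -0.107 · (0.12100)/(-0.07900) = 0.16389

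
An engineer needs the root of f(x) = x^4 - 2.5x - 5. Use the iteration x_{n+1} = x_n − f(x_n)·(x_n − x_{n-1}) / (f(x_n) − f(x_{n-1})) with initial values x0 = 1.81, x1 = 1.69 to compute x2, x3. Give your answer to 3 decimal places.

f(1.81) = 1.20783, f(1.69) = -1.06769
x2 = 1.69000 − (-1.06769)·(1.69000 − 1.81000) / (-1.06769 − 1.20783) = 1.69000 − (0.12812)/(-2.27552) = 1.74630
f(1.74630) = -0.06582
x3 = 1.74630 − (-0.06582)·(1.74630 − 1.69000) / (-0.06582 − (-1.06769)) = 1.74630 − (-0.00371)/(1.00187) = 1.75000

1.746, 1.750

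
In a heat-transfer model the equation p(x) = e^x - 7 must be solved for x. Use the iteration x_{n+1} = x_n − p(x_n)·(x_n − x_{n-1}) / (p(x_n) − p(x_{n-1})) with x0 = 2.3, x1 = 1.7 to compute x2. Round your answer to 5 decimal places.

1.90346

p(2.3) = 2.9741825, p(1.7) = -1.5260526
x2 = 1.7000000 − (-1.5260526)·(1.7000000 − 2.3000000) / (-1.5260526 − 2.9741825) = 1.7000000 − (0.9156316)/(-4.5002351) = 1.9034631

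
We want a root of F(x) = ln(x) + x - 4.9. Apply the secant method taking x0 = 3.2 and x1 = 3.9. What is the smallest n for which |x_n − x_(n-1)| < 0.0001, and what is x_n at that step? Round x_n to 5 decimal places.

F(3.2) = -0.5368492, F(3.9) = 0.3609766
x2 = 3.9000000 − 0.3609766·(0.7000000)/(0.8978257) = 3.6185605;  |Δ| = 0.2814395
F(3.6185605) = 0.0046369
x3 = 3.6185605 − 0.0046369·(-0.2814395)/(-0.3563397) = 3.6148983;  |Δ| = 0.0036622
F(3.6148983) = -0.0000379
x4 = 3.6148983 − (-0.0000379)·(-0.0036622)/(-0.0046748) = 3.6149281;  |Δ| = 0.0000297
|x4 − x3| = 0.0000297 < 0.0001

n = 4, x_n = 3.61493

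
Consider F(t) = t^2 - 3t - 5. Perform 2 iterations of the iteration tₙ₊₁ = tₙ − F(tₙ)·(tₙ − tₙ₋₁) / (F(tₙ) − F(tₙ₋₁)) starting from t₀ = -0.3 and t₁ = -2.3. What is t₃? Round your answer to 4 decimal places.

F(-0.3) = -4.010000, F(-2.3) = 7.190000
t₂ = -2.300000 − 7.190000·(-2.300000 − (-0.300000)) / (7.190000 − (-4.010000)) = -2.300000 − (-14.380000)/(11.200000) = -1.016071
F(-1.016071) = -0.919385
t₃ = -1.016071 − (-0.919385)·(-1.016071 − (-2.300000)) / (-0.919385 − 7.190000) = -1.016071 − (-1.180424)/(-8.109385) = -1.161634

-1.1616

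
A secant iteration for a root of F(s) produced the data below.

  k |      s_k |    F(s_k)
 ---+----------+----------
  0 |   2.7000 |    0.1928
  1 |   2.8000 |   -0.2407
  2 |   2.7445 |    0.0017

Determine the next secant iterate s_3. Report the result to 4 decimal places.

s_3 = 2.7445 − 0.0017·(2.7445 − 2.8000) / (0.0017 − (-0.2407))
   = 2.7445 − (-0.000094)/(0.242400) = 2.744889

2.7449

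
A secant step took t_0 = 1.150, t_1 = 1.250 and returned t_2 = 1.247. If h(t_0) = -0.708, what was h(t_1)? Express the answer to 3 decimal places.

0.022

The secant line through (1.150, -0.708) and (1.250, h(t_1)) crosses zero at t_2 = 1.247.
So (1.150, -0.708), (1.250, h(t_1)), (1.247, 0) are collinear:
h(t_1) = -0.708 · (1.250 − 1.247) / (1.150 − 1.247) = -0.708 · (0.00300)/(-0.09700) = 0.02190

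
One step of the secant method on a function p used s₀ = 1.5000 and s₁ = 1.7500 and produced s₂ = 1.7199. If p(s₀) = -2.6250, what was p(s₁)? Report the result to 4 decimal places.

The secant line through (1.5000, -2.6250) and (1.7500, p(s₁)) crosses zero at s₂ = 1.7199.
So (1.5000, -2.6250), (1.7500, p(s₁)), (1.7199, 0) are collinear:
p(s₁) = -2.6250 · (1.7500 − 1.7199) / (1.5000 − 1.7199) = -2.6250 · (0.030100)/(-0.219900) = 0.359311

0.3593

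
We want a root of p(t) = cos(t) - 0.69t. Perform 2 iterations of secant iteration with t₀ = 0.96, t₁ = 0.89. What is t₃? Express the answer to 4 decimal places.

0.9004

p(0.96) = -0.088880, p(0.89) = 0.015312
t₂ = 0.890000 − 0.015312·(0.890000 − 0.960000) / (0.015312 − (-0.088880)) = 0.890000 − (-0.001072)/(0.104192) = 0.900287
p(0.900287) = 0.000187
t₃ = 0.900287 − 0.000187·(0.900287 − 0.890000) / (0.000187 − 0.015312) = 0.900287 − (0.000002)/(-0.015125) = 0.900414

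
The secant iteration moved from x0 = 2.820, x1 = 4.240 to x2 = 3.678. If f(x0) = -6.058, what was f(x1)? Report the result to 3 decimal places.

3.968

The secant line through (2.820, -6.058) and (4.240, f(x1)) crosses zero at x2 = 3.678.
So (2.820, -6.058), (4.240, f(x1)), (3.678, 0) are collinear:
f(x1) = -6.058 · (4.240 − 3.678) / (2.820 − 3.678) = -6.058 · (0.56200)/(-0.85800) = 3.96806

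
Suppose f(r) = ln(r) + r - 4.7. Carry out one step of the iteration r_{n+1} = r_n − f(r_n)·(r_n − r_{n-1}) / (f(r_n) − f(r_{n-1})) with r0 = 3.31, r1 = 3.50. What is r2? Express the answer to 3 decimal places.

f(3.31) = -0.19305, f(3.50) = 0.05276
r2 = 3.50000 − 0.05276·(3.50000 − 3.31000) / (0.05276 − (-0.19305)) = 3.50000 − (0.01002)/(0.24581) = 3.45922

3.459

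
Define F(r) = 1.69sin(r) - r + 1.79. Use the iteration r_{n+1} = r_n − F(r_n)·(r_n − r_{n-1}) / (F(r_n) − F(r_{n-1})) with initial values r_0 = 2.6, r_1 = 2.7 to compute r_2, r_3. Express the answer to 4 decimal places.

F(2.6) = 0.061197, F(2.7) = -0.187728
r_2 = 2.700000 − (-0.187728)·(2.700000 − 2.600000) / (-0.187728 − 0.061197) = 2.700000 − (-0.018773)/(-0.248925) = 2.624585
F(2.624585) = 0.000751
r_3 = 2.624585 − 0.000751·(2.624585 − 2.700000) / (0.000751 − (-0.187728)) = 2.624585 − (-0.000057)/(0.188479) = 2.624885

2.6246, 2.6249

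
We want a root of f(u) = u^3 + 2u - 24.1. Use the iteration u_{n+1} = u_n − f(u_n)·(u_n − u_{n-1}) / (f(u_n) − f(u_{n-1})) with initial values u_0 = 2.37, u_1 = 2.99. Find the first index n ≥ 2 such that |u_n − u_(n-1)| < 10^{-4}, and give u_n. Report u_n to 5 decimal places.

f(2.37) = -6.0479470, f(2.99) = 8.6108990
u_2 = 2.9900000 − 8.6108990·(0.6200000)/(14.6588460) = 2.6257996;  |Δ| = 0.3642004
f(2.6257996) = -0.7439756
u_3 = 2.6257996 − (-0.7439756)·(-0.3642004)/(-9.3548746) = 2.6547638;  |Δ| = 0.0289642
f(2.6547638) = -0.0803058
u_4 = 2.6547638 − (-0.0803058)·(0.0289642)/(0.6636698) = 2.6582685;  |Δ| = 0.0035047
f(2.6582685) = 0.0009034
u_5 = 2.6582685 − 0.0009034·(0.0035047)/(0.0812092) = 2.6582295;  |Δ| = 0.0000390
|u_5 − u_4| = 0.0000390 < 10^{-4}

n = 5, u_n = 2.65823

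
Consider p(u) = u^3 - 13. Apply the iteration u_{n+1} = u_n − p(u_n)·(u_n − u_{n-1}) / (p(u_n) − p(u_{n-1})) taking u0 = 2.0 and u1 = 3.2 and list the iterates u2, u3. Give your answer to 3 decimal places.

p(2.0) = -5.00000, p(3.2) = 19.76800
u2 = 3.20000 − 19.76800·(3.20000 − 2.00000) / (19.76800 − (-5.00000)) = 3.20000 − (23.72160)/(24.76800) = 2.24225
p(2.24225) = -1.72670
u3 = 2.24225 − (-1.72670)·(2.24225 − 3.20000) / (-1.72670 − 19.76800) = 2.24225 − (1.65375)/(-21.49470) = 2.31919

2.242, 2.319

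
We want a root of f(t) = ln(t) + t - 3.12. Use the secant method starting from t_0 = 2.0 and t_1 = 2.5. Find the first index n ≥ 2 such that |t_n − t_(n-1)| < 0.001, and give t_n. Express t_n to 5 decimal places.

n = 4, t_n = 2.29101

f(2.0) = -0.4268528, f(2.5) = 0.2962907
t_2 = 2.5000000 − 0.2962907·(0.5000000)/(0.7231436) = 2.2951370;  |Δ| = 0.2048630
f(2.2951370) = 0.0059295
t_3 = 2.2951370 − 0.0059295·(-0.2048630)/(-0.2903612) = 2.2909534;  |Δ| = 0.0041835
f(2.2909534) = -0.0000785
t_4 = 2.2909534 − (-0.0000785)·(-0.0041835)/(-0.0060080) = 2.2910081;  |Δ| = 0.0000546
|t_4 − t_3| = 0.0000546 < 0.001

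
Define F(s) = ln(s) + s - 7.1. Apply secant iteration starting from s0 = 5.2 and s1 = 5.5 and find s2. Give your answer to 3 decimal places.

5.412

F(5.2) = -0.25134, F(5.5) = 0.10475
s2 = 5.50000 − 0.10475·(5.50000 − 5.20000) / (0.10475 − (-0.25134)) = 5.50000 − (0.03142)/(0.35609) = 5.41175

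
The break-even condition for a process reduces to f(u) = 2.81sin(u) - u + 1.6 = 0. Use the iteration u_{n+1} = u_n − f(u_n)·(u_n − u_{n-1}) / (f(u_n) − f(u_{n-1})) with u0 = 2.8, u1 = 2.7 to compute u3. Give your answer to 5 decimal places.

2.72838

f(2.8) = -0.2586833, f(2.7) = 0.1009375
u2 = 2.7000000 − 0.1009375·(2.7000000 − 2.8000000) / (0.1009375 − (-0.2586833)) = 2.7000000 − (-0.0100937)/(0.3596208) = 2.7280678
f(2.7280678) = 0.0011015
u3 = 2.7280678 − 0.0011015·(2.7280678 − 2.7000000) / (0.0011015 − 0.1009375) = 2.7280678 − (0.0000309)/(-0.0998359) = 2.7283774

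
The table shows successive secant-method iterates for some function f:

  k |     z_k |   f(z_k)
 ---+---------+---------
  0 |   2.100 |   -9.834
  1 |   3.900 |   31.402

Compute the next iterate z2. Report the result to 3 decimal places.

z2 = 3.900 − 31.402·(3.900 − 2.100) / (31.402 − (-9.834))
   = 3.900 − (56.52360)/(41.23600) = 2.52927

2.529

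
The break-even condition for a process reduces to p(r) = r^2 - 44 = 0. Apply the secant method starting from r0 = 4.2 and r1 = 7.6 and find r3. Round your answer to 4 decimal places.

6.6195

p(4.2) = -26.360000, p(7.6) = 13.760000
r2 = 7.600000 − 13.760000·(7.600000 − 4.200000) / (13.760000 − (-26.360000)) = 7.600000 − (46.784000)/(40.120000) = 6.433898
p(6.433898) = -2.604953
r3 = 6.433898 − (-2.604953)·(6.433898 − 7.600000) / (-2.604953 − 13.760000) = 6.433898 − (3.037640)/(-16.364953) = 6.619517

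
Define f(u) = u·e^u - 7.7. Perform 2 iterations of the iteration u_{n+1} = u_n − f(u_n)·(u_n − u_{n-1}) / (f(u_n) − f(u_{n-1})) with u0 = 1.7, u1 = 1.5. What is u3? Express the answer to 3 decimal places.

1.583

f(1.7) = 1.60571, f(1.5) = -0.97747
u2 = 1.50000 − (-0.97747)·(1.50000 − 1.70000) / (-0.97747 − 1.60571) = 1.50000 − (0.19549)/(-2.58318) = 1.57568
f(1.57568) = -0.08313
u3 = 1.57568 − (-0.08313)·(1.57568 − 1.50000) / (-0.08313 − (-0.97747)) = 1.57568 − (-0.00629)/(0.89434) = 1.58271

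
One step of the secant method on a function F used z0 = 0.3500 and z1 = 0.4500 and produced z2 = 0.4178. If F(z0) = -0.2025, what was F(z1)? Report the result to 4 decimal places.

0.0962

The secant line through (0.3500, -0.2025) and (0.4500, F(z1)) crosses zero at z2 = 0.4178.
So (0.3500, -0.2025), (0.4500, F(z1)), (0.4178, 0) are collinear:
F(z1) = -0.2025 · (0.4500 − 0.4178) / (0.3500 − 0.4178) = -0.2025 · (0.032200)/(-0.067800) = 0.096173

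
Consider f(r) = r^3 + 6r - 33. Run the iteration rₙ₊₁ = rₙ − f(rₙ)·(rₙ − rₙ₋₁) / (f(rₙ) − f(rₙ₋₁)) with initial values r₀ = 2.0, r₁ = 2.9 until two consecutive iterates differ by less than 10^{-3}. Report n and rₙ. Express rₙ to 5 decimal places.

f(2.0) = -13.0000000, f(2.9) = 8.7890000
r₂ = 2.9000000 − 8.7890000·(0.9000000)/(21.7890000) = 2.5369682;  |Δ| = 0.3630318
f(2.5369682) = -1.4497368
r₃ = 2.5369682 − (-1.4497368)·(-0.3630318)/(-10.2387368) = 2.5883711;  |Δ| = 0.0514029
f(2.5883711) = -0.1285549
r₄ = 2.5883711 − (-0.1285549)·(0.0514029)/(1.3211819) = 2.5933727;  |Δ| = 0.0050017
f(2.5933727) = 0.0021776
r₅ = 2.5933727 − 0.0021776·(0.0050017)/(0.1307325) = 2.5932894;  |Δ| = 0.0000833
|r₅ − r₄| = 0.0000833 < 10^{-3}

n = 5, rₙ = 2.59329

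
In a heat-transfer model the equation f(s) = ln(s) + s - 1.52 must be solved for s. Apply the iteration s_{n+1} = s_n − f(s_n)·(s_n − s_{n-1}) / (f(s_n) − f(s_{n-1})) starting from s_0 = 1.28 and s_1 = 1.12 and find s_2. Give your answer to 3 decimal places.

1.276

f(1.28) = 0.00686, f(1.12) = -0.28667
s_2 = 1.12000 − (-0.28667)·(1.12000 − 1.28000) / (-0.28667 − 0.00686) = 1.12000 − (0.04587)/(-0.29353) = 1.27626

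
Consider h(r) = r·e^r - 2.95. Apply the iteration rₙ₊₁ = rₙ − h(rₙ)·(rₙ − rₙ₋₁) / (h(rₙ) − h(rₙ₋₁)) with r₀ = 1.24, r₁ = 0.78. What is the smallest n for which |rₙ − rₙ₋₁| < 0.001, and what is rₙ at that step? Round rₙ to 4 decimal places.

n = 5, rₙ = 1.0413

h(1.24) = 1.334961, h(0.78) = -1.248452
r₂ = 0.780000 − (-1.248452)·(-0.460000)/(-2.583412) = 1.002298;  |Δ| = 0.222298
h(1.002298) = -0.219203
r₃ = 1.002298 − (-0.219203)·(0.222298)/(1.029249) = 1.049642;  |Δ| = 0.047344
h(1.049642) = 0.048435
r₄ = 1.049642 − 0.048435·(0.047344)/(0.267638) = 1.041074;  |Δ| = 0.008568
h(1.041074) = -0.001412
r₅ = 1.041074 − (-0.001412)·(-0.008568)/(-0.049847) = 1.041316;  |Δ| = 0.000243
|r₅ − r₄| = 0.000243 < 0.001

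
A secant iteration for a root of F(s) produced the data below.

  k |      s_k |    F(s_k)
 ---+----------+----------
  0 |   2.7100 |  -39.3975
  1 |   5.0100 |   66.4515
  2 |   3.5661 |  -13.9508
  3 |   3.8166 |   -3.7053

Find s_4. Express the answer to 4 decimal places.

s_4 = 3.8166 − (-3.7053)·(3.8166 − 3.5661) / (-3.7053 − (-13.9508))
   = 3.8166 − (-0.928178)/(10.245500) = 3.907194

3.9072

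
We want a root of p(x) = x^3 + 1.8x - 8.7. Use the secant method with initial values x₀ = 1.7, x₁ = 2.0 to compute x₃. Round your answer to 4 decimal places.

p(1.7) = -0.727000, p(2.0) = 2.900000
x₂ = 2.000000 − 2.900000·(2.000000 − 1.700000) / (2.900000 − (-0.727000)) = 2.000000 − (0.870000)/(3.627000) = 1.760132
p(1.760132) = -0.078756
x₃ = 1.760132 − (-0.078756)·(1.760132 − 2.000000) / (-0.078756 − 2.900000) = 1.760132 − (0.018891)/(-2.978756) = 1.766474

1.7665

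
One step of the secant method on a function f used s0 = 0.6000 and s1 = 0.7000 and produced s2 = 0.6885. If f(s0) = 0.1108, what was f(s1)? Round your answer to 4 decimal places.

-0.0144

The secant line through (0.6000, 0.1108) and (0.7000, f(s1)) crosses zero at s2 = 0.6885.
So (0.6000, 0.1108), (0.7000, f(s1)), (0.6885, 0) are collinear:
f(s1) = 0.1108 · (0.7000 − 0.6885) / (0.6000 − 0.6885) = 0.1108 · (0.011500)/(-0.088500) = -0.014398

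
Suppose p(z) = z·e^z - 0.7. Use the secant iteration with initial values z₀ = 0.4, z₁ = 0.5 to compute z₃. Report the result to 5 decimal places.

p(0.4) = -0.1032701, p(0.5) = 0.1243606
z₂ = 0.5000000 − 0.1243606·(0.5000000 − 0.4000000) / (0.1243606 − (-0.1032701)) = 0.5000000 − (0.0124361)/(0.2276308) = 0.4453674
p(0.4453674) = -0.0047532
z₃ = 0.4453674 − (-0.0047532)·(0.4453674 − 0.5000000) / (-0.0047532 − 0.1243606) = 0.4453674 − (0.0002597)/(-0.1291138) = 0.4473786

0.44738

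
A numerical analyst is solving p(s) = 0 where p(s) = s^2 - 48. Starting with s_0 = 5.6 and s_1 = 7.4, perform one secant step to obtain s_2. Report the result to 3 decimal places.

p(5.6) = -16.64000, p(7.4) = 6.76000
s_2 = 7.40000 − 6.76000·(7.40000 − 5.60000) / (6.76000 − (-16.64000)) = 7.40000 − (12.16800)/(23.40000) = 6.88000

6.880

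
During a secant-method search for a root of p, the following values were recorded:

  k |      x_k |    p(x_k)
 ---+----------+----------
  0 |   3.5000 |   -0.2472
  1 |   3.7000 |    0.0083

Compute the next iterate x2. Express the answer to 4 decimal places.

x2 = 3.7000 − 0.0083·(3.7000 − 3.5000) / (0.0083 − (-0.2472))
   = 3.7000 − (0.001660)/(0.255500) = 3.693503

3.6935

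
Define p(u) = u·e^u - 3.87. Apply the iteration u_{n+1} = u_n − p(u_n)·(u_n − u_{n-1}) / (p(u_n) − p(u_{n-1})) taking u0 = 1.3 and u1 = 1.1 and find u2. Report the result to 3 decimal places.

1.177

p(1.3) = 0.90009, p(1.1) = -0.56542
u2 = 1.10000 − (-0.56542)·(1.10000 − 1.30000) / (-0.56542 − 0.90009) = 1.10000 − (0.11308)/(-1.46550) = 1.17716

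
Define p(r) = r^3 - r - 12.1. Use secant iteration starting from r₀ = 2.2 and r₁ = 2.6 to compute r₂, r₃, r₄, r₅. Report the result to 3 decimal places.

2.424, 2.440, 2.441, 2.441

p(2.2) = -3.65200, p(2.6) = 2.87600
r₂ = 2.60000 − 2.87600·(2.60000 − 2.20000) / (2.87600 − (-3.65200)) = 2.60000 − (1.15040)/(6.52800) = 2.42377
p(2.42377) = -0.28487
r₃ = 2.42377 − (-0.28487)·(2.42377 − 2.60000) / (-0.28487 − 2.87600) = 2.42377 − (0.05020)/(-3.16087) = 2.43966
p(2.43966) = -0.01901
r₄ = 2.43966 − (-0.01901)·(2.43966 − 2.42377) / (-0.01901 − (-0.28487)) = 2.43966 − (-0.00030)/(0.26586) = 2.44079
p(2.44079) = 0.00014
r₅ = 2.44079 − 0.00014·(2.44079 − 2.43966) / (0.00014 − (-0.01901)) = 2.44079 − (0.00000)/(0.01915) = 2.44078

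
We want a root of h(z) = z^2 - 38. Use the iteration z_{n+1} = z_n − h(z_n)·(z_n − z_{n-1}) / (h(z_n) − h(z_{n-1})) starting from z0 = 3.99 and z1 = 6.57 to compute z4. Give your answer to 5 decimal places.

h(3.99) = -22.0799000, h(6.57) = 5.1649000
z2 = 6.5700000 − 5.1649000·(6.5700000 − 3.9900000) / (5.1649000 − (-22.0799000)) = 6.5700000 − (13.3254420)/(27.2448000) = 6.0808996
h(6.0808996) = -1.0226598
z3 = 6.0808996 − (-1.0226598)·(6.0808996 − 6.5700000) / (-1.0226598 − 5.1649000) = 6.0808996 − (0.5001833)/(-6.1875598) = 6.1617365
h(6.1617365) = -0.0330028
z4 = 6.1617365 − (-0.0330028)·(6.1617365 − 6.0808996) / (-0.0330028 − (-1.0226598)) = 6.1617365 − (-0.0026678)/(0.9896570) = 6.1644323

6.16443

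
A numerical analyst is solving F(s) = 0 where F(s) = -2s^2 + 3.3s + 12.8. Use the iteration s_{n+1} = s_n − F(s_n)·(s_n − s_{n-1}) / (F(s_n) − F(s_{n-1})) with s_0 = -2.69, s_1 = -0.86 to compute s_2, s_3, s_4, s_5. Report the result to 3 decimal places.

F(-2.69) = -10.54920, F(-0.86) = 8.48280
s_2 = -0.86000 − 8.48280·(-0.86000 − (-2.69000)) / (8.48280 − (-10.54920)) = -0.86000 − (15.52352)/(19.03200) = -1.67565
F(-1.67565) = 1.65471
s_3 = -1.67565 − 1.65471·(-1.67565 − (-0.86000)) / (1.65471 − 8.48280) = -1.67565 − (-1.34967)/(-6.82809) = -1.87332
F(-1.87332) = -0.40059
s_4 = -1.87332 − (-0.40059)·(-1.87332 − (-1.67565)) / (-0.40059 − 1.65471) = -1.87332 − (0.07918)/(-2.05530) = -1.83479
F(-1.83479) = 0.01226
s_5 = -1.83479 − 0.01226·(-1.83479 − (-1.87332)) / (0.01226 − (-0.40059)) = -1.83479 − (0.00047)/(0.41286) = -1.83594

-1.676, -1.873, -1.835, -1.836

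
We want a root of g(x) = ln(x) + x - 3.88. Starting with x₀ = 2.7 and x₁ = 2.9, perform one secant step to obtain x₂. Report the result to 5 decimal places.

2.83759

g(2.7) = -0.1867482, g(2.9) = 0.0847107
x₂ = 2.9000000 − 0.0847107·(2.9000000 − 2.7000000) / (0.0847107 − (-0.1867482)) = 2.9000000 − (0.0169421)/(0.2714590) = 2.8375886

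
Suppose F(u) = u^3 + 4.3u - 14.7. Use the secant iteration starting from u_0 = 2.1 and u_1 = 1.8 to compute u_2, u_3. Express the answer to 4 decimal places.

1.8717, 1.8783

F(2.1) = 3.591000, F(1.8) = -1.128000
u_2 = 1.800000 − (-1.128000)·(1.800000 − 2.100000) / (-1.128000 − 3.591000) = 1.800000 − (0.338400)/(-4.719000) = 1.871710
F(1.871710) = -0.094487
u_3 = 1.871710 − (-0.094487)·(1.871710 − 1.800000) / (-0.094487 − (-1.128000)) = 1.871710 − (-0.006776)/(1.033513) = 1.878266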